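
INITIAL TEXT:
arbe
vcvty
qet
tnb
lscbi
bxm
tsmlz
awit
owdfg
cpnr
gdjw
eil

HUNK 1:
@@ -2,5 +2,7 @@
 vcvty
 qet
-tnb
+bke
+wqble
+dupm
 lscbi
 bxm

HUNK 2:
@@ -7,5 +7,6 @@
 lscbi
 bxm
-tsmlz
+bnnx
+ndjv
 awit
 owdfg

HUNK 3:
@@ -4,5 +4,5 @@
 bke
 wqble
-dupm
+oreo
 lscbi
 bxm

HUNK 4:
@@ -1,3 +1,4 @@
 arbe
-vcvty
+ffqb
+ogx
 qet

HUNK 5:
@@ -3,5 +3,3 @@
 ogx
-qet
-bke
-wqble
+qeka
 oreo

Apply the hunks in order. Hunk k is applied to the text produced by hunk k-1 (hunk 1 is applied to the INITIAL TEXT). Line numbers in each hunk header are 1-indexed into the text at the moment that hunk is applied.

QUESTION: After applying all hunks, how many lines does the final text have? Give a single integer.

Answer: 14

Derivation:
Hunk 1: at line 2 remove [tnb] add [bke,wqble,dupm] -> 14 lines: arbe vcvty qet bke wqble dupm lscbi bxm tsmlz awit owdfg cpnr gdjw eil
Hunk 2: at line 7 remove [tsmlz] add [bnnx,ndjv] -> 15 lines: arbe vcvty qet bke wqble dupm lscbi bxm bnnx ndjv awit owdfg cpnr gdjw eil
Hunk 3: at line 4 remove [dupm] add [oreo] -> 15 lines: arbe vcvty qet bke wqble oreo lscbi bxm bnnx ndjv awit owdfg cpnr gdjw eil
Hunk 4: at line 1 remove [vcvty] add [ffqb,ogx] -> 16 lines: arbe ffqb ogx qet bke wqble oreo lscbi bxm bnnx ndjv awit owdfg cpnr gdjw eil
Hunk 5: at line 3 remove [qet,bke,wqble] add [qeka] -> 14 lines: arbe ffqb ogx qeka oreo lscbi bxm bnnx ndjv awit owdfg cpnr gdjw eil
Final line count: 14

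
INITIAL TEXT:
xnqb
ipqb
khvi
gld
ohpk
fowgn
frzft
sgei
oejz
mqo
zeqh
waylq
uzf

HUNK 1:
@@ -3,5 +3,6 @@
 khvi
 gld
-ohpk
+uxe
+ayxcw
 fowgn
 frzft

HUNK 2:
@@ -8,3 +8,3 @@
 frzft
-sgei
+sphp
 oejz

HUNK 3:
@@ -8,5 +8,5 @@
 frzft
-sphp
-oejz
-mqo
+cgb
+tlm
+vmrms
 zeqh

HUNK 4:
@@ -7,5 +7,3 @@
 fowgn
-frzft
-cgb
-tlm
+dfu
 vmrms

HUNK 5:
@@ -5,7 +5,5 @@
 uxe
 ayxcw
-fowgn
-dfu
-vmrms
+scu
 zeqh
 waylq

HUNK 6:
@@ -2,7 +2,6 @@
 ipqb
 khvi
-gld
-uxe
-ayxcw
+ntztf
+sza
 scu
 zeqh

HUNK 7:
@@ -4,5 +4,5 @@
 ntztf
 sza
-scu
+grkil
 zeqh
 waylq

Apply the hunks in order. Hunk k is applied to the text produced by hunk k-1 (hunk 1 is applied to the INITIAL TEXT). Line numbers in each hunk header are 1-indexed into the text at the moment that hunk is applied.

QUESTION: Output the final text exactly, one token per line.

Hunk 1: at line 3 remove [ohpk] add [uxe,ayxcw] -> 14 lines: xnqb ipqb khvi gld uxe ayxcw fowgn frzft sgei oejz mqo zeqh waylq uzf
Hunk 2: at line 8 remove [sgei] add [sphp] -> 14 lines: xnqb ipqb khvi gld uxe ayxcw fowgn frzft sphp oejz mqo zeqh waylq uzf
Hunk 3: at line 8 remove [sphp,oejz,mqo] add [cgb,tlm,vmrms] -> 14 lines: xnqb ipqb khvi gld uxe ayxcw fowgn frzft cgb tlm vmrms zeqh waylq uzf
Hunk 4: at line 7 remove [frzft,cgb,tlm] add [dfu] -> 12 lines: xnqb ipqb khvi gld uxe ayxcw fowgn dfu vmrms zeqh waylq uzf
Hunk 5: at line 5 remove [fowgn,dfu,vmrms] add [scu] -> 10 lines: xnqb ipqb khvi gld uxe ayxcw scu zeqh waylq uzf
Hunk 6: at line 2 remove [gld,uxe,ayxcw] add [ntztf,sza] -> 9 lines: xnqb ipqb khvi ntztf sza scu zeqh waylq uzf
Hunk 7: at line 4 remove [scu] add [grkil] -> 9 lines: xnqb ipqb khvi ntztf sza grkil zeqh waylq uzf

Answer: xnqb
ipqb
khvi
ntztf
sza
grkil
zeqh
waylq
uzf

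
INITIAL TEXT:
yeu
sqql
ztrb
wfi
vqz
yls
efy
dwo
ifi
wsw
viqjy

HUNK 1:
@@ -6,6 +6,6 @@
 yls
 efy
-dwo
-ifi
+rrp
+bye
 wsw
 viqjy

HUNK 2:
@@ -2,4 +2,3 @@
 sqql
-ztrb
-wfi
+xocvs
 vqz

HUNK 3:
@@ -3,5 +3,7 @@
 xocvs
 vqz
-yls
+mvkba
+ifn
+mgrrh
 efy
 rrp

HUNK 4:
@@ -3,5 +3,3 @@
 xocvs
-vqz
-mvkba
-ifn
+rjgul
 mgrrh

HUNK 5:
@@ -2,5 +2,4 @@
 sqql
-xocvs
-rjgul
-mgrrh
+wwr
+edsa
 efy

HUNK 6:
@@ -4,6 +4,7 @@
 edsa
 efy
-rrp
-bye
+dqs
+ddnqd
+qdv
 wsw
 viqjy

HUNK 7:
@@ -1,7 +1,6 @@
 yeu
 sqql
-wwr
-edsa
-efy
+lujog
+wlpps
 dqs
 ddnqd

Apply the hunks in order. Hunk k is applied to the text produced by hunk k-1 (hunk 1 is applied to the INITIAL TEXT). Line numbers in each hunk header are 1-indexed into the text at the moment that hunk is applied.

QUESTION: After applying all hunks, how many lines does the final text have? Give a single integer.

Answer: 9

Derivation:
Hunk 1: at line 6 remove [dwo,ifi] add [rrp,bye] -> 11 lines: yeu sqql ztrb wfi vqz yls efy rrp bye wsw viqjy
Hunk 2: at line 2 remove [ztrb,wfi] add [xocvs] -> 10 lines: yeu sqql xocvs vqz yls efy rrp bye wsw viqjy
Hunk 3: at line 3 remove [yls] add [mvkba,ifn,mgrrh] -> 12 lines: yeu sqql xocvs vqz mvkba ifn mgrrh efy rrp bye wsw viqjy
Hunk 4: at line 3 remove [vqz,mvkba,ifn] add [rjgul] -> 10 lines: yeu sqql xocvs rjgul mgrrh efy rrp bye wsw viqjy
Hunk 5: at line 2 remove [xocvs,rjgul,mgrrh] add [wwr,edsa] -> 9 lines: yeu sqql wwr edsa efy rrp bye wsw viqjy
Hunk 6: at line 4 remove [rrp,bye] add [dqs,ddnqd,qdv] -> 10 lines: yeu sqql wwr edsa efy dqs ddnqd qdv wsw viqjy
Hunk 7: at line 1 remove [wwr,edsa,efy] add [lujog,wlpps] -> 9 lines: yeu sqql lujog wlpps dqs ddnqd qdv wsw viqjy
Final line count: 9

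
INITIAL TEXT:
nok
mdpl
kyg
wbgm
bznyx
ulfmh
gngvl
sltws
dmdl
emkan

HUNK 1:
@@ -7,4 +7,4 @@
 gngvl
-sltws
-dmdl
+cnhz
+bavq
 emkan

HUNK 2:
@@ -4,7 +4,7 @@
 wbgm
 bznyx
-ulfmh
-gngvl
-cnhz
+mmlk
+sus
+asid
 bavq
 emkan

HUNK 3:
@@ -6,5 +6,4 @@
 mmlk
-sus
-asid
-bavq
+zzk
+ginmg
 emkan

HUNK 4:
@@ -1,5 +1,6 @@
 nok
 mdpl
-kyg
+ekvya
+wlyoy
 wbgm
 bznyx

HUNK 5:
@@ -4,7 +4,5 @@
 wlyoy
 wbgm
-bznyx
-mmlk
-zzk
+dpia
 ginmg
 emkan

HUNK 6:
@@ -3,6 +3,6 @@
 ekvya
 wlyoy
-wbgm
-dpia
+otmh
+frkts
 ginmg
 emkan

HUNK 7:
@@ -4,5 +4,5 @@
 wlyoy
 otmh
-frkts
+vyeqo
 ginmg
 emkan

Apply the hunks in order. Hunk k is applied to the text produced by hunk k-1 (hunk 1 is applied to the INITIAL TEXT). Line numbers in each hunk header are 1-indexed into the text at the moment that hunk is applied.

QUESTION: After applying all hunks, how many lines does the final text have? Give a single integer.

Hunk 1: at line 7 remove [sltws,dmdl] add [cnhz,bavq] -> 10 lines: nok mdpl kyg wbgm bznyx ulfmh gngvl cnhz bavq emkan
Hunk 2: at line 4 remove [ulfmh,gngvl,cnhz] add [mmlk,sus,asid] -> 10 lines: nok mdpl kyg wbgm bznyx mmlk sus asid bavq emkan
Hunk 3: at line 6 remove [sus,asid,bavq] add [zzk,ginmg] -> 9 lines: nok mdpl kyg wbgm bznyx mmlk zzk ginmg emkan
Hunk 4: at line 1 remove [kyg] add [ekvya,wlyoy] -> 10 lines: nok mdpl ekvya wlyoy wbgm bznyx mmlk zzk ginmg emkan
Hunk 5: at line 4 remove [bznyx,mmlk,zzk] add [dpia] -> 8 lines: nok mdpl ekvya wlyoy wbgm dpia ginmg emkan
Hunk 6: at line 3 remove [wbgm,dpia] add [otmh,frkts] -> 8 lines: nok mdpl ekvya wlyoy otmh frkts ginmg emkan
Hunk 7: at line 4 remove [frkts] add [vyeqo] -> 8 lines: nok mdpl ekvya wlyoy otmh vyeqo ginmg emkan
Final line count: 8

Answer: 8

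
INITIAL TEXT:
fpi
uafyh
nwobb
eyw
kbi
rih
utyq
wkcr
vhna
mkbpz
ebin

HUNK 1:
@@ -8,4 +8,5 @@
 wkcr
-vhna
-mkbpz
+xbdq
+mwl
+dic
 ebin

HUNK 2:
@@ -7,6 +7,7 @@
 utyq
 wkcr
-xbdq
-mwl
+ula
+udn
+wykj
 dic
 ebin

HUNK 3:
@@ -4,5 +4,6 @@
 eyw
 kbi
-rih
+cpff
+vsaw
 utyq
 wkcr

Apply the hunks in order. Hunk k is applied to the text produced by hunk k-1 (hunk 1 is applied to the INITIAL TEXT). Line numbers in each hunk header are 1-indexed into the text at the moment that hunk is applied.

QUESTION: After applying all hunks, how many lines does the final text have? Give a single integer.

Hunk 1: at line 8 remove [vhna,mkbpz] add [xbdq,mwl,dic] -> 12 lines: fpi uafyh nwobb eyw kbi rih utyq wkcr xbdq mwl dic ebin
Hunk 2: at line 7 remove [xbdq,mwl] add [ula,udn,wykj] -> 13 lines: fpi uafyh nwobb eyw kbi rih utyq wkcr ula udn wykj dic ebin
Hunk 3: at line 4 remove [rih] add [cpff,vsaw] -> 14 lines: fpi uafyh nwobb eyw kbi cpff vsaw utyq wkcr ula udn wykj dic ebin
Final line count: 14

Answer: 14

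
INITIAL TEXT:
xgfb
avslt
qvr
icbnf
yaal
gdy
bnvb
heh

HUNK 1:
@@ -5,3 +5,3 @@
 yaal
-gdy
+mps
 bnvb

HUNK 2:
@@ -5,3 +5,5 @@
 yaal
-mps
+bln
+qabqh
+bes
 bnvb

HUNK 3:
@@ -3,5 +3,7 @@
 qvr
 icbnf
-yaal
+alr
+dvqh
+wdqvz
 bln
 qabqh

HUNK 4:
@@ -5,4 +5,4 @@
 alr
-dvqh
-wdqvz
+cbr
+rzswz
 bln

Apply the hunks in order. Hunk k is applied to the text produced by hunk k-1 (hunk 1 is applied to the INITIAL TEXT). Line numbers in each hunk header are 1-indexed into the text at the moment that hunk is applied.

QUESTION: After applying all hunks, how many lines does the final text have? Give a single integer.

Answer: 12

Derivation:
Hunk 1: at line 5 remove [gdy] add [mps] -> 8 lines: xgfb avslt qvr icbnf yaal mps bnvb heh
Hunk 2: at line 5 remove [mps] add [bln,qabqh,bes] -> 10 lines: xgfb avslt qvr icbnf yaal bln qabqh bes bnvb heh
Hunk 3: at line 3 remove [yaal] add [alr,dvqh,wdqvz] -> 12 lines: xgfb avslt qvr icbnf alr dvqh wdqvz bln qabqh bes bnvb heh
Hunk 4: at line 5 remove [dvqh,wdqvz] add [cbr,rzswz] -> 12 lines: xgfb avslt qvr icbnf alr cbr rzswz bln qabqh bes bnvb heh
Final line count: 12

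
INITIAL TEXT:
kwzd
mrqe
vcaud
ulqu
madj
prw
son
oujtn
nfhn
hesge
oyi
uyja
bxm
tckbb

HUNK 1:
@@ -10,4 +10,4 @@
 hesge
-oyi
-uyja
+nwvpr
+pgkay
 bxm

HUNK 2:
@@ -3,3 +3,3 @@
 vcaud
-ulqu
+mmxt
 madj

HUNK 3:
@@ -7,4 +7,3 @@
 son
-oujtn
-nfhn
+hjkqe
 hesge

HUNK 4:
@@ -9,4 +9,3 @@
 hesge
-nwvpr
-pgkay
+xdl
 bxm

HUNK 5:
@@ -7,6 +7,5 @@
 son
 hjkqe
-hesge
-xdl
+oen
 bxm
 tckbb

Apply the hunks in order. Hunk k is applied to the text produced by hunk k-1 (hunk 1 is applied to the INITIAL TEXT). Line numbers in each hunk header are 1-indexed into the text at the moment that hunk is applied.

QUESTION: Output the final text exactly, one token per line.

Answer: kwzd
mrqe
vcaud
mmxt
madj
prw
son
hjkqe
oen
bxm
tckbb

Derivation:
Hunk 1: at line 10 remove [oyi,uyja] add [nwvpr,pgkay] -> 14 lines: kwzd mrqe vcaud ulqu madj prw son oujtn nfhn hesge nwvpr pgkay bxm tckbb
Hunk 2: at line 3 remove [ulqu] add [mmxt] -> 14 lines: kwzd mrqe vcaud mmxt madj prw son oujtn nfhn hesge nwvpr pgkay bxm tckbb
Hunk 3: at line 7 remove [oujtn,nfhn] add [hjkqe] -> 13 lines: kwzd mrqe vcaud mmxt madj prw son hjkqe hesge nwvpr pgkay bxm tckbb
Hunk 4: at line 9 remove [nwvpr,pgkay] add [xdl] -> 12 lines: kwzd mrqe vcaud mmxt madj prw son hjkqe hesge xdl bxm tckbb
Hunk 5: at line 7 remove [hesge,xdl] add [oen] -> 11 lines: kwzd mrqe vcaud mmxt madj prw son hjkqe oen bxm tckbb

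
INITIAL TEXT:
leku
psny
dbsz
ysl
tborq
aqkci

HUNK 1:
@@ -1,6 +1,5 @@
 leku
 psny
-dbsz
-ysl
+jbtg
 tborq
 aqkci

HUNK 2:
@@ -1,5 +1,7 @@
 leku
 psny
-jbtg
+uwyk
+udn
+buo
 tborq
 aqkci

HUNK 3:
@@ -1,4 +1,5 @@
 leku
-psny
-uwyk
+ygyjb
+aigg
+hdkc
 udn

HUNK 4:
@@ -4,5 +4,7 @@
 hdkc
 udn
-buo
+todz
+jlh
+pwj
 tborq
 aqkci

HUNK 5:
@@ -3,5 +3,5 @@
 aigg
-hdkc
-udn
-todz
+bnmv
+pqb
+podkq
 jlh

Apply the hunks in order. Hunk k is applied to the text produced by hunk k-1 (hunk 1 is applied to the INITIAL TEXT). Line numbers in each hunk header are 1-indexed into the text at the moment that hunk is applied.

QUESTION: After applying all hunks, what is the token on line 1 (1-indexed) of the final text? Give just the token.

Answer: leku

Derivation:
Hunk 1: at line 1 remove [dbsz,ysl] add [jbtg] -> 5 lines: leku psny jbtg tborq aqkci
Hunk 2: at line 1 remove [jbtg] add [uwyk,udn,buo] -> 7 lines: leku psny uwyk udn buo tborq aqkci
Hunk 3: at line 1 remove [psny,uwyk] add [ygyjb,aigg,hdkc] -> 8 lines: leku ygyjb aigg hdkc udn buo tborq aqkci
Hunk 4: at line 4 remove [buo] add [todz,jlh,pwj] -> 10 lines: leku ygyjb aigg hdkc udn todz jlh pwj tborq aqkci
Hunk 5: at line 3 remove [hdkc,udn,todz] add [bnmv,pqb,podkq] -> 10 lines: leku ygyjb aigg bnmv pqb podkq jlh pwj tborq aqkci
Final line 1: leku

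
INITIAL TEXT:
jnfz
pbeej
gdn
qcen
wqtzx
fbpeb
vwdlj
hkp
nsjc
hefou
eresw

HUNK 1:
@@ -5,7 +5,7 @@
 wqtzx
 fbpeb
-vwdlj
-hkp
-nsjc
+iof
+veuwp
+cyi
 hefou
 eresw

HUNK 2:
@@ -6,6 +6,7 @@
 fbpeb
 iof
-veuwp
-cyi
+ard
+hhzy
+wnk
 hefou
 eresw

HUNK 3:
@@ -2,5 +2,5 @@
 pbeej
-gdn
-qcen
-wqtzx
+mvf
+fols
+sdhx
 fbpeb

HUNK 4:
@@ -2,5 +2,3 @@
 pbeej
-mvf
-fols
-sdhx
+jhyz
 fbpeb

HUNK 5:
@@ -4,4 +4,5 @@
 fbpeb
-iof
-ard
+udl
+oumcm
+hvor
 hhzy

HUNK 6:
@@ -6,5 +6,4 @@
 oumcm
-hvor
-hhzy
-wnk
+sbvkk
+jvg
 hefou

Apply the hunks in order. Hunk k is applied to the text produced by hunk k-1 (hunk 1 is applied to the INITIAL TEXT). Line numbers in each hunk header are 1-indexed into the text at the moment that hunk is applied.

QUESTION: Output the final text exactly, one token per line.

Hunk 1: at line 5 remove [vwdlj,hkp,nsjc] add [iof,veuwp,cyi] -> 11 lines: jnfz pbeej gdn qcen wqtzx fbpeb iof veuwp cyi hefou eresw
Hunk 2: at line 6 remove [veuwp,cyi] add [ard,hhzy,wnk] -> 12 lines: jnfz pbeej gdn qcen wqtzx fbpeb iof ard hhzy wnk hefou eresw
Hunk 3: at line 2 remove [gdn,qcen,wqtzx] add [mvf,fols,sdhx] -> 12 lines: jnfz pbeej mvf fols sdhx fbpeb iof ard hhzy wnk hefou eresw
Hunk 4: at line 2 remove [mvf,fols,sdhx] add [jhyz] -> 10 lines: jnfz pbeej jhyz fbpeb iof ard hhzy wnk hefou eresw
Hunk 5: at line 4 remove [iof,ard] add [udl,oumcm,hvor] -> 11 lines: jnfz pbeej jhyz fbpeb udl oumcm hvor hhzy wnk hefou eresw
Hunk 6: at line 6 remove [hvor,hhzy,wnk] add [sbvkk,jvg] -> 10 lines: jnfz pbeej jhyz fbpeb udl oumcm sbvkk jvg hefou eresw

Answer: jnfz
pbeej
jhyz
fbpeb
udl
oumcm
sbvkk
jvg
hefou
eresw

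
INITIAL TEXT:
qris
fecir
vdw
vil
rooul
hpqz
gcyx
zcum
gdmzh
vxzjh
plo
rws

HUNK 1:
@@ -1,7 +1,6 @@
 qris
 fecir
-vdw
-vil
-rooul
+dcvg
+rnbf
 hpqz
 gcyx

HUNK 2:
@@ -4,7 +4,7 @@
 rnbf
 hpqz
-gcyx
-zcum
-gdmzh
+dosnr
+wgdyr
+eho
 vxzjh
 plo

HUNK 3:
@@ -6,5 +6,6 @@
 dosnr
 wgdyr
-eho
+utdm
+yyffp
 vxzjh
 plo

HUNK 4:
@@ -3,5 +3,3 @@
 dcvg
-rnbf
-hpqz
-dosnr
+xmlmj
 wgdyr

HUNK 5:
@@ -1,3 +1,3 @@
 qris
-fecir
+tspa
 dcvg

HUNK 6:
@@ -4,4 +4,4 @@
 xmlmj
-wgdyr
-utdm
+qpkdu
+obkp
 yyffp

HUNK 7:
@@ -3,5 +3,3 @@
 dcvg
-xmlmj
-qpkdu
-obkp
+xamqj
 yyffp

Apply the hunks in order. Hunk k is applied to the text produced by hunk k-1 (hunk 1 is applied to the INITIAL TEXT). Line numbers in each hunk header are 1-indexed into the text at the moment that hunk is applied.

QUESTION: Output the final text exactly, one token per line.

Hunk 1: at line 1 remove [vdw,vil,rooul] add [dcvg,rnbf] -> 11 lines: qris fecir dcvg rnbf hpqz gcyx zcum gdmzh vxzjh plo rws
Hunk 2: at line 4 remove [gcyx,zcum,gdmzh] add [dosnr,wgdyr,eho] -> 11 lines: qris fecir dcvg rnbf hpqz dosnr wgdyr eho vxzjh plo rws
Hunk 3: at line 6 remove [eho] add [utdm,yyffp] -> 12 lines: qris fecir dcvg rnbf hpqz dosnr wgdyr utdm yyffp vxzjh plo rws
Hunk 4: at line 3 remove [rnbf,hpqz,dosnr] add [xmlmj] -> 10 lines: qris fecir dcvg xmlmj wgdyr utdm yyffp vxzjh plo rws
Hunk 5: at line 1 remove [fecir] add [tspa] -> 10 lines: qris tspa dcvg xmlmj wgdyr utdm yyffp vxzjh plo rws
Hunk 6: at line 4 remove [wgdyr,utdm] add [qpkdu,obkp] -> 10 lines: qris tspa dcvg xmlmj qpkdu obkp yyffp vxzjh plo rws
Hunk 7: at line 3 remove [xmlmj,qpkdu,obkp] add [xamqj] -> 8 lines: qris tspa dcvg xamqj yyffp vxzjh plo rws

Answer: qris
tspa
dcvg
xamqj
yyffp
vxzjh
plo
rws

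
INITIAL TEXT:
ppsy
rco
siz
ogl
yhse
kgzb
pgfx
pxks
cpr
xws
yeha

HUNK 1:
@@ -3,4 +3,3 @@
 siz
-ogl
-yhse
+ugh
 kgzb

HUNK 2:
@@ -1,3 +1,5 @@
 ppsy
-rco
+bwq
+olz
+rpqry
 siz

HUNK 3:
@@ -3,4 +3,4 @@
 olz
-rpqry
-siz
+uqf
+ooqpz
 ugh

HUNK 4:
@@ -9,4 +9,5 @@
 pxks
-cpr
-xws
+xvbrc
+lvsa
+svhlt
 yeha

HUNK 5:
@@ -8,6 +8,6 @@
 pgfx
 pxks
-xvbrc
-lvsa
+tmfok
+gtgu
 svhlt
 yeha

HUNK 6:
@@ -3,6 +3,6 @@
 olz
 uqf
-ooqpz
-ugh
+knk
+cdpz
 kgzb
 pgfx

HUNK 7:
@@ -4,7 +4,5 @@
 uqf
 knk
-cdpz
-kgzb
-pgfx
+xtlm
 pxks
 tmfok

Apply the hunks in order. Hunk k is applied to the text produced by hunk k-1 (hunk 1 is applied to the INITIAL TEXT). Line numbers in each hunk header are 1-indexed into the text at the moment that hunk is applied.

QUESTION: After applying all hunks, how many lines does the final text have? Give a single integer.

Hunk 1: at line 3 remove [ogl,yhse] add [ugh] -> 10 lines: ppsy rco siz ugh kgzb pgfx pxks cpr xws yeha
Hunk 2: at line 1 remove [rco] add [bwq,olz,rpqry] -> 12 lines: ppsy bwq olz rpqry siz ugh kgzb pgfx pxks cpr xws yeha
Hunk 3: at line 3 remove [rpqry,siz] add [uqf,ooqpz] -> 12 lines: ppsy bwq olz uqf ooqpz ugh kgzb pgfx pxks cpr xws yeha
Hunk 4: at line 9 remove [cpr,xws] add [xvbrc,lvsa,svhlt] -> 13 lines: ppsy bwq olz uqf ooqpz ugh kgzb pgfx pxks xvbrc lvsa svhlt yeha
Hunk 5: at line 8 remove [xvbrc,lvsa] add [tmfok,gtgu] -> 13 lines: ppsy bwq olz uqf ooqpz ugh kgzb pgfx pxks tmfok gtgu svhlt yeha
Hunk 6: at line 3 remove [ooqpz,ugh] add [knk,cdpz] -> 13 lines: ppsy bwq olz uqf knk cdpz kgzb pgfx pxks tmfok gtgu svhlt yeha
Hunk 7: at line 4 remove [cdpz,kgzb,pgfx] add [xtlm] -> 11 lines: ppsy bwq olz uqf knk xtlm pxks tmfok gtgu svhlt yeha
Final line count: 11

Answer: 11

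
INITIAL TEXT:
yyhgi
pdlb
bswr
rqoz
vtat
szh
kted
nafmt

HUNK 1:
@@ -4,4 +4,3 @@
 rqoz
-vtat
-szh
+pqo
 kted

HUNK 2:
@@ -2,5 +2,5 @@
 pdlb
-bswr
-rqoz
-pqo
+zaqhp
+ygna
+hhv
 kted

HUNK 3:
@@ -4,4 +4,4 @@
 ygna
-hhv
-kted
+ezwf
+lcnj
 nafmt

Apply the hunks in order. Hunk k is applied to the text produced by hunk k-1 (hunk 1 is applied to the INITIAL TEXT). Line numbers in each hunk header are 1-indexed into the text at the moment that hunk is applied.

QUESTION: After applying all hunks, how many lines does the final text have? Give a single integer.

Answer: 7

Derivation:
Hunk 1: at line 4 remove [vtat,szh] add [pqo] -> 7 lines: yyhgi pdlb bswr rqoz pqo kted nafmt
Hunk 2: at line 2 remove [bswr,rqoz,pqo] add [zaqhp,ygna,hhv] -> 7 lines: yyhgi pdlb zaqhp ygna hhv kted nafmt
Hunk 3: at line 4 remove [hhv,kted] add [ezwf,lcnj] -> 7 lines: yyhgi pdlb zaqhp ygna ezwf lcnj nafmt
Final line count: 7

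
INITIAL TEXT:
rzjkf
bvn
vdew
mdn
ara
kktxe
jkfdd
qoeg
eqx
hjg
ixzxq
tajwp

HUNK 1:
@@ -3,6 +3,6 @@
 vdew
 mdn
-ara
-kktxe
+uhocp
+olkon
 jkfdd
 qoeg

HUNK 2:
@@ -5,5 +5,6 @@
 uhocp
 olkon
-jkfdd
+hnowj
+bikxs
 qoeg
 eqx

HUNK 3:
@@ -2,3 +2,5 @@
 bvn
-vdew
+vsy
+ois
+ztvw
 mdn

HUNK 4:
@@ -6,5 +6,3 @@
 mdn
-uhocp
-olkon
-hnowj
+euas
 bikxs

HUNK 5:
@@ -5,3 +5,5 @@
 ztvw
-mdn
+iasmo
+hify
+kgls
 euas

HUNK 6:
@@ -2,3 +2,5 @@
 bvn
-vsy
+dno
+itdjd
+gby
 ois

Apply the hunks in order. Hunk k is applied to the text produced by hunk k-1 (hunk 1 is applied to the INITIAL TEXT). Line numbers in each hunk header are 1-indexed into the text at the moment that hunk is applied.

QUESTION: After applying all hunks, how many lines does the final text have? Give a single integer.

Hunk 1: at line 3 remove [ara,kktxe] add [uhocp,olkon] -> 12 lines: rzjkf bvn vdew mdn uhocp olkon jkfdd qoeg eqx hjg ixzxq tajwp
Hunk 2: at line 5 remove [jkfdd] add [hnowj,bikxs] -> 13 lines: rzjkf bvn vdew mdn uhocp olkon hnowj bikxs qoeg eqx hjg ixzxq tajwp
Hunk 3: at line 2 remove [vdew] add [vsy,ois,ztvw] -> 15 lines: rzjkf bvn vsy ois ztvw mdn uhocp olkon hnowj bikxs qoeg eqx hjg ixzxq tajwp
Hunk 4: at line 6 remove [uhocp,olkon,hnowj] add [euas] -> 13 lines: rzjkf bvn vsy ois ztvw mdn euas bikxs qoeg eqx hjg ixzxq tajwp
Hunk 5: at line 5 remove [mdn] add [iasmo,hify,kgls] -> 15 lines: rzjkf bvn vsy ois ztvw iasmo hify kgls euas bikxs qoeg eqx hjg ixzxq tajwp
Hunk 6: at line 2 remove [vsy] add [dno,itdjd,gby] -> 17 lines: rzjkf bvn dno itdjd gby ois ztvw iasmo hify kgls euas bikxs qoeg eqx hjg ixzxq tajwp
Final line count: 17

Answer: 17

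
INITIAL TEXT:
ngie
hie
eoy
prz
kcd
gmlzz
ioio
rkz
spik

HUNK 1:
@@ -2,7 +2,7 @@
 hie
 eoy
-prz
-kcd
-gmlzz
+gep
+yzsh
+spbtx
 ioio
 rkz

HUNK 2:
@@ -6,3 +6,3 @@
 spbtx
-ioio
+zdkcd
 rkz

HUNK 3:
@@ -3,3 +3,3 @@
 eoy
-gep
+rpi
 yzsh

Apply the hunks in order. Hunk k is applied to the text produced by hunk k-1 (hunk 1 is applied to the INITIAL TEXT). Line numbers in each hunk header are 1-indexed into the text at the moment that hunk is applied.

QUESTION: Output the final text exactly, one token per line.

Answer: ngie
hie
eoy
rpi
yzsh
spbtx
zdkcd
rkz
spik

Derivation:
Hunk 1: at line 2 remove [prz,kcd,gmlzz] add [gep,yzsh,spbtx] -> 9 lines: ngie hie eoy gep yzsh spbtx ioio rkz spik
Hunk 2: at line 6 remove [ioio] add [zdkcd] -> 9 lines: ngie hie eoy gep yzsh spbtx zdkcd rkz spik
Hunk 3: at line 3 remove [gep] add [rpi] -> 9 lines: ngie hie eoy rpi yzsh spbtx zdkcd rkz spik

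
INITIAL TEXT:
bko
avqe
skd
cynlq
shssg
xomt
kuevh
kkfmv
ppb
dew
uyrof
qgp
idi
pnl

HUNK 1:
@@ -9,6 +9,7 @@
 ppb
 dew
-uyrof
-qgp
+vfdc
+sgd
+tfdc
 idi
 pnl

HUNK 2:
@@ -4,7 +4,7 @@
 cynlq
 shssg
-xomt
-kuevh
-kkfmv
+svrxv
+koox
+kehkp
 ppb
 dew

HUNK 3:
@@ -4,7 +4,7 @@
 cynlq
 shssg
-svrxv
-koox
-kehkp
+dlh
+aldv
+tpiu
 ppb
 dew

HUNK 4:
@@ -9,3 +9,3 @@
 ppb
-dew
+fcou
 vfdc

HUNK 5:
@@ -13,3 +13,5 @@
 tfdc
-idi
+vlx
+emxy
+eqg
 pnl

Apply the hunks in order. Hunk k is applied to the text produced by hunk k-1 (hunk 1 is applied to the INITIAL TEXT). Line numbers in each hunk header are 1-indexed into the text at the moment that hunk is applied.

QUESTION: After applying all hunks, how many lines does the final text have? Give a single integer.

Answer: 17

Derivation:
Hunk 1: at line 9 remove [uyrof,qgp] add [vfdc,sgd,tfdc] -> 15 lines: bko avqe skd cynlq shssg xomt kuevh kkfmv ppb dew vfdc sgd tfdc idi pnl
Hunk 2: at line 4 remove [xomt,kuevh,kkfmv] add [svrxv,koox,kehkp] -> 15 lines: bko avqe skd cynlq shssg svrxv koox kehkp ppb dew vfdc sgd tfdc idi pnl
Hunk 3: at line 4 remove [svrxv,koox,kehkp] add [dlh,aldv,tpiu] -> 15 lines: bko avqe skd cynlq shssg dlh aldv tpiu ppb dew vfdc sgd tfdc idi pnl
Hunk 4: at line 9 remove [dew] add [fcou] -> 15 lines: bko avqe skd cynlq shssg dlh aldv tpiu ppb fcou vfdc sgd tfdc idi pnl
Hunk 5: at line 13 remove [idi] add [vlx,emxy,eqg] -> 17 lines: bko avqe skd cynlq shssg dlh aldv tpiu ppb fcou vfdc sgd tfdc vlx emxy eqg pnl
Final line count: 17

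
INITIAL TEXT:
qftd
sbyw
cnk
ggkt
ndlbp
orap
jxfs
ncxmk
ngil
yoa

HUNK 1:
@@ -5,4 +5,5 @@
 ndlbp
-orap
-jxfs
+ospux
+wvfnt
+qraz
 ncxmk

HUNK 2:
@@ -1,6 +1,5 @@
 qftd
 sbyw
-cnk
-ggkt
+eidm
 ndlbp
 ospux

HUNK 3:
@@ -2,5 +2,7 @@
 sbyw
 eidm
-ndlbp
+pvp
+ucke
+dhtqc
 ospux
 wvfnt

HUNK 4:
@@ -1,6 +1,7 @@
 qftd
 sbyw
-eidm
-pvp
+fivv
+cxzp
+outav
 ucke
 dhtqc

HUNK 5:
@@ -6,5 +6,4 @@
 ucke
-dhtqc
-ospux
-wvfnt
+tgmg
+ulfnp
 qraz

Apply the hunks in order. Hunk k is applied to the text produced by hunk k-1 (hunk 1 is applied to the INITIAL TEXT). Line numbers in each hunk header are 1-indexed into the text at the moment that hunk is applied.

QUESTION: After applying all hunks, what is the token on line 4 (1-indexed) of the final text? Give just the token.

Hunk 1: at line 5 remove [orap,jxfs] add [ospux,wvfnt,qraz] -> 11 lines: qftd sbyw cnk ggkt ndlbp ospux wvfnt qraz ncxmk ngil yoa
Hunk 2: at line 1 remove [cnk,ggkt] add [eidm] -> 10 lines: qftd sbyw eidm ndlbp ospux wvfnt qraz ncxmk ngil yoa
Hunk 3: at line 2 remove [ndlbp] add [pvp,ucke,dhtqc] -> 12 lines: qftd sbyw eidm pvp ucke dhtqc ospux wvfnt qraz ncxmk ngil yoa
Hunk 4: at line 1 remove [eidm,pvp] add [fivv,cxzp,outav] -> 13 lines: qftd sbyw fivv cxzp outav ucke dhtqc ospux wvfnt qraz ncxmk ngil yoa
Hunk 5: at line 6 remove [dhtqc,ospux,wvfnt] add [tgmg,ulfnp] -> 12 lines: qftd sbyw fivv cxzp outav ucke tgmg ulfnp qraz ncxmk ngil yoa
Final line 4: cxzp

Answer: cxzp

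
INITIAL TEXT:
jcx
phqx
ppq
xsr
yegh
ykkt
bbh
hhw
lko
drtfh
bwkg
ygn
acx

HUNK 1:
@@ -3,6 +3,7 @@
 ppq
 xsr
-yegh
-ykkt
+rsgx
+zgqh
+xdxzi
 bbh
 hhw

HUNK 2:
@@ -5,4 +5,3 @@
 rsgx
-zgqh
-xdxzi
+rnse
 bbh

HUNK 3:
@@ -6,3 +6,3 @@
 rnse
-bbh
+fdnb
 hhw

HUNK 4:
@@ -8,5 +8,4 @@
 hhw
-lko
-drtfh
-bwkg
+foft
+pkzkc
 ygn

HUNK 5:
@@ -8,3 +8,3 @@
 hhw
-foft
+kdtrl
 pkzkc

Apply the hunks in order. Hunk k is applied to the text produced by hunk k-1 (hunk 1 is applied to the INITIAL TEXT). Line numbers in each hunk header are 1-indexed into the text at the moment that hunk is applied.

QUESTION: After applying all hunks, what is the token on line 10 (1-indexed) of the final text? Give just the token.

Hunk 1: at line 3 remove [yegh,ykkt] add [rsgx,zgqh,xdxzi] -> 14 lines: jcx phqx ppq xsr rsgx zgqh xdxzi bbh hhw lko drtfh bwkg ygn acx
Hunk 2: at line 5 remove [zgqh,xdxzi] add [rnse] -> 13 lines: jcx phqx ppq xsr rsgx rnse bbh hhw lko drtfh bwkg ygn acx
Hunk 3: at line 6 remove [bbh] add [fdnb] -> 13 lines: jcx phqx ppq xsr rsgx rnse fdnb hhw lko drtfh bwkg ygn acx
Hunk 4: at line 8 remove [lko,drtfh,bwkg] add [foft,pkzkc] -> 12 lines: jcx phqx ppq xsr rsgx rnse fdnb hhw foft pkzkc ygn acx
Hunk 5: at line 8 remove [foft] add [kdtrl] -> 12 lines: jcx phqx ppq xsr rsgx rnse fdnb hhw kdtrl pkzkc ygn acx
Final line 10: pkzkc

Answer: pkzkc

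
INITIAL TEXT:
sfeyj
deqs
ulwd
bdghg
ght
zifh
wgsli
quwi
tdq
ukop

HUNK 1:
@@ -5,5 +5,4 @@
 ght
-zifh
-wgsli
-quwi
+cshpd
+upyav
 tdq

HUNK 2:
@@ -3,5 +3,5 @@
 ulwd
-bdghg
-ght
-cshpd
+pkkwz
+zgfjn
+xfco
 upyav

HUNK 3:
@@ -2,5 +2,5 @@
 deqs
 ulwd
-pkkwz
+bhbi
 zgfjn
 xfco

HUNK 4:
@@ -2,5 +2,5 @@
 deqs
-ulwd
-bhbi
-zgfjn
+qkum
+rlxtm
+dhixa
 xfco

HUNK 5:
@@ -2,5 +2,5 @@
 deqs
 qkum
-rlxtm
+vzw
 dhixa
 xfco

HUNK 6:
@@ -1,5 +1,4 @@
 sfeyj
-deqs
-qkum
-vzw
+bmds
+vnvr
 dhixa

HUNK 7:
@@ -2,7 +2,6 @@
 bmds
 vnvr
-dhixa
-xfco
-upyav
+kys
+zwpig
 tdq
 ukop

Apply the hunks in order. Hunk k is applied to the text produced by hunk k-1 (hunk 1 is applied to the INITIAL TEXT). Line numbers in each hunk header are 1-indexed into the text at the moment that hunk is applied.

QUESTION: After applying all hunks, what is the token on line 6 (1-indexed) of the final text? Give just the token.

Hunk 1: at line 5 remove [zifh,wgsli,quwi] add [cshpd,upyav] -> 9 lines: sfeyj deqs ulwd bdghg ght cshpd upyav tdq ukop
Hunk 2: at line 3 remove [bdghg,ght,cshpd] add [pkkwz,zgfjn,xfco] -> 9 lines: sfeyj deqs ulwd pkkwz zgfjn xfco upyav tdq ukop
Hunk 3: at line 2 remove [pkkwz] add [bhbi] -> 9 lines: sfeyj deqs ulwd bhbi zgfjn xfco upyav tdq ukop
Hunk 4: at line 2 remove [ulwd,bhbi,zgfjn] add [qkum,rlxtm,dhixa] -> 9 lines: sfeyj deqs qkum rlxtm dhixa xfco upyav tdq ukop
Hunk 5: at line 2 remove [rlxtm] add [vzw] -> 9 lines: sfeyj deqs qkum vzw dhixa xfco upyav tdq ukop
Hunk 6: at line 1 remove [deqs,qkum,vzw] add [bmds,vnvr] -> 8 lines: sfeyj bmds vnvr dhixa xfco upyav tdq ukop
Hunk 7: at line 2 remove [dhixa,xfco,upyav] add [kys,zwpig] -> 7 lines: sfeyj bmds vnvr kys zwpig tdq ukop
Final line 6: tdq

Answer: tdq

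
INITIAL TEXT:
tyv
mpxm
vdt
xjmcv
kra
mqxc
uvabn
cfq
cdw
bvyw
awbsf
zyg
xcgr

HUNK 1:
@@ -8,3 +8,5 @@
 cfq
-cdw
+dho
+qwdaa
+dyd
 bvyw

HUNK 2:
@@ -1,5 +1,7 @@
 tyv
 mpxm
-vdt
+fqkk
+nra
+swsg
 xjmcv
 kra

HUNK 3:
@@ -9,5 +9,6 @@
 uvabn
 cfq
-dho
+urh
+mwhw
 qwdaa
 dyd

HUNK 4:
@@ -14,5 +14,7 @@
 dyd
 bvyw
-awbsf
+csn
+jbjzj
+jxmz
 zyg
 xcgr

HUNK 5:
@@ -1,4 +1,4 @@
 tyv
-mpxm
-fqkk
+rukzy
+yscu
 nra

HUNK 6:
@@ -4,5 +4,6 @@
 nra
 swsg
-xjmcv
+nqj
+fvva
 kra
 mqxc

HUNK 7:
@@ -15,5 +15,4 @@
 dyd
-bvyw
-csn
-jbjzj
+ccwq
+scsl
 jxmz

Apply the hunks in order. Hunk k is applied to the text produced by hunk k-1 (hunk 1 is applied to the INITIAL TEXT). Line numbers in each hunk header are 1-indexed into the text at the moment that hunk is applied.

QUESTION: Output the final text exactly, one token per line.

Hunk 1: at line 8 remove [cdw] add [dho,qwdaa,dyd] -> 15 lines: tyv mpxm vdt xjmcv kra mqxc uvabn cfq dho qwdaa dyd bvyw awbsf zyg xcgr
Hunk 2: at line 1 remove [vdt] add [fqkk,nra,swsg] -> 17 lines: tyv mpxm fqkk nra swsg xjmcv kra mqxc uvabn cfq dho qwdaa dyd bvyw awbsf zyg xcgr
Hunk 3: at line 9 remove [dho] add [urh,mwhw] -> 18 lines: tyv mpxm fqkk nra swsg xjmcv kra mqxc uvabn cfq urh mwhw qwdaa dyd bvyw awbsf zyg xcgr
Hunk 4: at line 14 remove [awbsf] add [csn,jbjzj,jxmz] -> 20 lines: tyv mpxm fqkk nra swsg xjmcv kra mqxc uvabn cfq urh mwhw qwdaa dyd bvyw csn jbjzj jxmz zyg xcgr
Hunk 5: at line 1 remove [mpxm,fqkk] add [rukzy,yscu] -> 20 lines: tyv rukzy yscu nra swsg xjmcv kra mqxc uvabn cfq urh mwhw qwdaa dyd bvyw csn jbjzj jxmz zyg xcgr
Hunk 6: at line 4 remove [xjmcv] add [nqj,fvva] -> 21 lines: tyv rukzy yscu nra swsg nqj fvva kra mqxc uvabn cfq urh mwhw qwdaa dyd bvyw csn jbjzj jxmz zyg xcgr
Hunk 7: at line 15 remove [bvyw,csn,jbjzj] add [ccwq,scsl] -> 20 lines: tyv rukzy yscu nra swsg nqj fvva kra mqxc uvabn cfq urh mwhw qwdaa dyd ccwq scsl jxmz zyg xcgr

Answer: tyv
rukzy
yscu
nra
swsg
nqj
fvva
kra
mqxc
uvabn
cfq
urh
mwhw
qwdaa
dyd
ccwq
scsl
jxmz
zyg
xcgr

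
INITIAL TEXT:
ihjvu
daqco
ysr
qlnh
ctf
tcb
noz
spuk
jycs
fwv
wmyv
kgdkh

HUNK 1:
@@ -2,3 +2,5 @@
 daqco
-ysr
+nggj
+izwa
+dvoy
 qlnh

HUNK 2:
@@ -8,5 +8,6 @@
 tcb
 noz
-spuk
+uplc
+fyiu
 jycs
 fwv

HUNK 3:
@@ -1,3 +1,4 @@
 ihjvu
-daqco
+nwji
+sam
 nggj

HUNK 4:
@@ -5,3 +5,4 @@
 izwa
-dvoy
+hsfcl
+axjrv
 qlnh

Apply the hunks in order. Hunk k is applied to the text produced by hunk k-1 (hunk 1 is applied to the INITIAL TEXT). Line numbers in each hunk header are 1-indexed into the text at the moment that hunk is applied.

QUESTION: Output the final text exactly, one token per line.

Hunk 1: at line 2 remove [ysr] add [nggj,izwa,dvoy] -> 14 lines: ihjvu daqco nggj izwa dvoy qlnh ctf tcb noz spuk jycs fwv wmyv kgdkh
Hunk 2: at line 8 remove [spuk] add [uplc,fyiu] -> 15 lines: ihjvu daqco nggj izwa dvoy qlnh ctf tcb noz uplc fyiu jycs fwv wmyv kgdkh
Hunk 3: at line 1 remove [daqco] add [nwji,sam] -> 16 lines: ihjvu nwji sam nggj izwa dvoy qlnh ctf tcb noz uplc fyiu jycs fwv wmyv kgdkh
Hunk 4: at line 5 remove [dvoy] add [hsfcl,axjrv] -> 17 lines: ihjvu nwji sam nggj izwa hsfcl axjrv qlnh ctf tcb noz uplc fyiu jycs fwv wmyv kgdkh

Answer: ihjvu
nwji
sam
nggj
izwa
hsfcl
axjrv
qlnh
ctf
tcb
noz
uplc
fyiu
jycs
fwv
wmyv
kgdkh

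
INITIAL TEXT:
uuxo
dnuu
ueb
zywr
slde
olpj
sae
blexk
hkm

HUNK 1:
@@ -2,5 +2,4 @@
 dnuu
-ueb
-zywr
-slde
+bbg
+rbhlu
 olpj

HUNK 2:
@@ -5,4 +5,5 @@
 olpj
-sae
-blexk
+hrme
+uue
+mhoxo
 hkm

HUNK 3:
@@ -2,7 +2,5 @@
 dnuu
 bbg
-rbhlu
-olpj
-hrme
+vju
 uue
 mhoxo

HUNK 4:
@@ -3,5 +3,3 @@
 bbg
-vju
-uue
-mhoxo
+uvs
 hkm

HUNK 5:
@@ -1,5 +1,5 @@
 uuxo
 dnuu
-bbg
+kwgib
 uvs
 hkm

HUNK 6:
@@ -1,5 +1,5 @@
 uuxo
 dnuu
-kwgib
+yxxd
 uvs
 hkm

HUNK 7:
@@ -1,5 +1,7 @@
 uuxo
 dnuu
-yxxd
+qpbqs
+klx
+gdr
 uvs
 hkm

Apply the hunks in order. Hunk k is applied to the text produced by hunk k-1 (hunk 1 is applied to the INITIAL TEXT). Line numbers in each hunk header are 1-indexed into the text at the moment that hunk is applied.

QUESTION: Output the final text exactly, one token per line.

Answer: uuxo
dnuu
qpbqs
klx
gdr
uvs
hkm

Derivation:
Hunk 1: at line 2 remove [ueb,zywr,slde] add [bbg,rbhlu] -> 8 lines: uuxo dnuu bbg rbhlu olpj sae blexk hkm
Hunk 2: at line 5 remove [sae,blexk] add [hrme,uue,mhoxo] -> 9 lines: uuxo dnuu bbg rbhlu olpj hrme uue mhoxo hkm
Hunk 3: at line 2 remove [rbhlu,olpj,hrme] add [vju] -> 7 lines: uuxo dnuu bbg vju uue mhoxo hkm
Hunk 4: at line 3 remove [vju,uue,mhoxo] add [uvs] -> 5 lines: uuxo dnuu bbg uvs hkm
Hunk 5: at line 1 remove [bbg] add [kwgib] -> 5 lines: uuxo dnuu kwgib uvs hkm
Hunk 6: at line 1 remove [kwgib] add [yxxd] -> 5 lines: uuxo dnuu yxxd uvs hkm
Hunk 7: at line 1 remove [yxxd] add [qpbqs,klx,gdr] -> 7 lines: uuxo dnuu qpbqs klx gdr uvs hkm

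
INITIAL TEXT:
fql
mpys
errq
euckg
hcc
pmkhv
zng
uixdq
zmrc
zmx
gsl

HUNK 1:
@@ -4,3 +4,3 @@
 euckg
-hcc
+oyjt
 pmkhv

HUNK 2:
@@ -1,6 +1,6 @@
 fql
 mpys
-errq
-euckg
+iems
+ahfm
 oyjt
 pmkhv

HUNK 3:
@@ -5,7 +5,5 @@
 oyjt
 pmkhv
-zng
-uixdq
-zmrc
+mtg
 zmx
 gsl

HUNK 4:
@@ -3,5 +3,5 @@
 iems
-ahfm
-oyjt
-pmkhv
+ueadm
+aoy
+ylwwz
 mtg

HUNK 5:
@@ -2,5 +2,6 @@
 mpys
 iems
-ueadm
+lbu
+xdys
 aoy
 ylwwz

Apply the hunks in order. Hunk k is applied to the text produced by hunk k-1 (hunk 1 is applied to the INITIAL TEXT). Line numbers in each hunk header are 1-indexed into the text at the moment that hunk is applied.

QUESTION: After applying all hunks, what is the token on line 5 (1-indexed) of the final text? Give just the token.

Answer: xdys

Derivation:
Hunk 1: at line 4 remove [hcc] add [oyjt] -> 11 lines: fql mpys errq euckg oyjt pmkhv zng uixdq zmrc zmx gsl
Hunk 2: at line 1 remove [errq,euckg] add [iems,ahfm] -> 11 lines: fql mpys iems ahfm oyjt pmkhv zng uixdq zmrc zmx gsl
Hunk 3: at line 5 remove [zng,uixdq,zmrc] add [mtg] -> 9 lines: fql mpys iems ahfm oyjt pmkhv mtg zmx gsl
Hunk 4: at line 3 remove [ahfm,oyjt,pmkhv] add [ueadm,aoy,ylwwz] -> 9 lines: fql mpys iems ueadm aoy ylwwz mtg zmx gsl
Hunk 5: at line 2 remove [ueadm] add [lbu,xdys] -> 10 lines: fql mpys iems lbu xdys aoy ylwwz mtg zmx gsl
Final line 5: xdys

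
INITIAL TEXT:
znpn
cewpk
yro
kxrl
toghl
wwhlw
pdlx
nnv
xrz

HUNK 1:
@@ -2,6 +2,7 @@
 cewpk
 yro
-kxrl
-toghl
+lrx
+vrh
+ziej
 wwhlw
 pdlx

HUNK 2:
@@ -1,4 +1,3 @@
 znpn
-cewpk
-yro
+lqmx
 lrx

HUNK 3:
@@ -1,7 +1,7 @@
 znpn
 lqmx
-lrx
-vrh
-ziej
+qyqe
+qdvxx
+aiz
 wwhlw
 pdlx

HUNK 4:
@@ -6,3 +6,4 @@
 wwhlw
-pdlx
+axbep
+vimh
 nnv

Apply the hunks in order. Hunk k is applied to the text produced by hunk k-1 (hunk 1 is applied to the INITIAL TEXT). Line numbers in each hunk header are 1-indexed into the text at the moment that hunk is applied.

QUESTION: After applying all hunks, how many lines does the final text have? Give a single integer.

Answer: 10

Derivation:
Hunk 1: at line 2 remove [kxrl,toghl] add [lrx,vrh,ziej] -> 10 lines: znpn cewpk yro lrx vrh ziej wwhlw pdlx nnv xrz
Hunk 2: at line 1 remove [cewpk,yro] add [lqmx] -> 9 lines: znpn lqmx lrx vrh ziej wwhlw pdlx nnv xrz
Hunk 3: at line 1 remove [lrx,vrh,ziej] add [qyqe,qdvxx,aiz] -> 9 lines: znpn lqmx qyqe qdvxx aiz wwhlw pdlx nnv xrz
Hunk 4: at line 6 remove [pdlx] add [axbep,vimh] -> 10 lines: znpn lqmx qyqe qdvxx aiz wwhlw axbep vimh nnv xrz
Final line count: 10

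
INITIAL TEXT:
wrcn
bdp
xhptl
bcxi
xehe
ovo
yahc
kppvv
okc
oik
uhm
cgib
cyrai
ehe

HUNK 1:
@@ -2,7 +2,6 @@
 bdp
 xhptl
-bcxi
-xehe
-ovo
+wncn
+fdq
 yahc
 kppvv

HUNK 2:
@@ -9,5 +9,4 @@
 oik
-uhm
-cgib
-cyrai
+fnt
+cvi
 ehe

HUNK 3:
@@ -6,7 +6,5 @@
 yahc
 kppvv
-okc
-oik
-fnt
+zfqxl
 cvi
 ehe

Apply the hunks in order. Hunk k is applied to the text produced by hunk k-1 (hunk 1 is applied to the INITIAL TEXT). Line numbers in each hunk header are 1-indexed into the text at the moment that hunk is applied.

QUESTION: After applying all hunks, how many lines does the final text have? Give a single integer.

Hunk 1: at line 2 remove [bcxi,xehe,ovo] add [wncn,fdq] -> 13 lines: wrcn bdp xhptl wncn fdq yahc kppvv okc oik uhm cgib cyrai ehe
Hunk 2: at line 9 remove [uhm,cgib,cyrai] add [fnt,cvi] -> 12 lines: wrcn bdp xhptl wncn fdq yahc kppvv okc oik fnt cvi ehe
Hunk 3: at line 6 remove [okc,oik,fnt] add [zfqxl] -> 10 lines: wrcn bdp xhptl wncn fdq yahc kppvv zfqxl cvi ehe
Final line count: 10

Answer: 10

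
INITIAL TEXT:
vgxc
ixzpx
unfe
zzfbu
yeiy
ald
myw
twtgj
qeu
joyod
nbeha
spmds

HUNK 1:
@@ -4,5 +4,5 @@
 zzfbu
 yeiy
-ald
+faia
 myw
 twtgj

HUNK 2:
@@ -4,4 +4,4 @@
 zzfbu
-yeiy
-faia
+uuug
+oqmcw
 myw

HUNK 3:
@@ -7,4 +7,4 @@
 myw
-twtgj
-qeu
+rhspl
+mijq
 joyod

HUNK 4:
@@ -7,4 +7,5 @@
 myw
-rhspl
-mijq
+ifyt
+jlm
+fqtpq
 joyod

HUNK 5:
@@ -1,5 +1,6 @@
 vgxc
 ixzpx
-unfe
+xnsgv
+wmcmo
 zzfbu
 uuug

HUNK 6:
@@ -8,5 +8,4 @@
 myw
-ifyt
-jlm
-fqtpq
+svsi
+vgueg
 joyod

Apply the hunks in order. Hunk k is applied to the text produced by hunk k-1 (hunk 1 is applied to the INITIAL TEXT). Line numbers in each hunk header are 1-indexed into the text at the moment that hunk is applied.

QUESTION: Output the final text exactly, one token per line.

Hunk 1: at line 4 remove [ald] add [faia] -> 12 lines: vgxc ixzpx unfe zzfbu yeiy faia myw twtgj qeu joyod nbeha spmds
Hunk 2: at line 4 remove [yeiy,faia] add [uuug,oqmcw] -> 12 lines: vgxc ixzpx unfe zzfbu uuug oqmcw myw twtgj qeu joyod nbeha spmds
Hunk 3: at line 7 remove [twtgj,qeu] add [rhspl,mijq] -> 12 lines: vgxc ixzpx unfe zzfbu uuug oqmcw myw rhspl mijq joyod nbeha spmds
Hunk 4: at line 7 remove [rhspl,mijq] add [ifyt,jlm,fqtpq] -> 13 lines: vgxc ixzpx unfe zzfbu uuug oqmcw myw ifyt jlm fqtpq joyod nbeha spmds
Hunk 5: at line 1 remove [unfe] add [xnsgv,wmcmo] -> 14 lines: vgxc ixzpx xnsgv wmcmo zzfbu uuug oqmcw myw ifyt jlm fqtpq joyod nbeha spmds
Hunk 6: at line 8 remove [ifyt,jlm,fqtpq] add [svsi,vgueg] -> 13 lines: vgxc ixzpx xnsgv wmcmo zzfbu uuug oqmcw myw svsi vgueg joyod nbeha spmds

Answer: vgxc
ixzpx
xnsgv
wmcmo
zzfbu
uuug
oqmcw
myw
svsi
vgueg
joyod
nbeha
spmds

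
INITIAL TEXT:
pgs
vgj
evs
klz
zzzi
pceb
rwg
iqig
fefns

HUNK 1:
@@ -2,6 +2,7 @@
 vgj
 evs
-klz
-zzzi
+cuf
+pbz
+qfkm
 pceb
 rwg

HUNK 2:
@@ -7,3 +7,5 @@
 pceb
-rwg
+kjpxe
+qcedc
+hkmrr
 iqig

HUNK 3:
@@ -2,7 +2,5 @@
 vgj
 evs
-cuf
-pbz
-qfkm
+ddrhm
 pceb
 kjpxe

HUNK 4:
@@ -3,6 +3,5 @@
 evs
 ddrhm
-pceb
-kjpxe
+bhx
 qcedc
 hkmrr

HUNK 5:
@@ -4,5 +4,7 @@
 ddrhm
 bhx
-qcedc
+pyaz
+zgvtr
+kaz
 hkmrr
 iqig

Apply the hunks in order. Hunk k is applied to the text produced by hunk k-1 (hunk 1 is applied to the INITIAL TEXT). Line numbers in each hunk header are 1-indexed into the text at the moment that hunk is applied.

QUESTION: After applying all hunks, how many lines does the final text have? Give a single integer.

Answer: 11

Derivation:
Hunk 1: at line 2 remove [klz,zzzi] add [cuf,pbz,qfkm] -> 10 lines: pgs vgj evs cuf pbz qfkm pceb rwg iqig fefns
Hunk 2: at line 7 remove [rwg] add [kjpxe,qcedc,hkmrr] -> 12 lines: pgs vgj evs cuf pbz qfkm pceb kjpxe qcedc hkmrr iqig fefns
Hunk 3: at line 2 remove [cuf,pbz,qfkm] add [ddrhm] -> 10 lines: pgs vgj evs ddrhm pceb kjpxe qcedc hkmrr iqig fefns
Hunk 4: at line 3 remove [pceb,kjpxe] add [bhx] -> 9 lines: pgs vgj evs ddrhm bhx qcedc hkmrr iqig fefns
Hunk 5: at line 4 remove [qcedc] add [pyaz,zgvtr,kaz] -> 11 lines: pgs vgj evs ddrhm bhx pyaz zgvtr kaz hkmrr iqig fefns
Final line count: 11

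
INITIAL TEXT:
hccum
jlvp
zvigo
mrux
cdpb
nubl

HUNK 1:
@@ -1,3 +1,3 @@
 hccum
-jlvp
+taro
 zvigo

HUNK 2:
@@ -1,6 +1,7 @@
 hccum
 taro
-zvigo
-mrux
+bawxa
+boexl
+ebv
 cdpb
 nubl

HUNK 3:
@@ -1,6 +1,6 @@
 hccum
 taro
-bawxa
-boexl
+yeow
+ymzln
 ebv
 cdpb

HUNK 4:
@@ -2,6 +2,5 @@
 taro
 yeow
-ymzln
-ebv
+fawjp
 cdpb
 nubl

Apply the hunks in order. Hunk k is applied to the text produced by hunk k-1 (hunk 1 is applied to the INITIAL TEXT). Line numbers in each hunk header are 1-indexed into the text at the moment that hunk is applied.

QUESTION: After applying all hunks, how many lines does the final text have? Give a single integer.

Answer: 6

Derivation:
Hunk 1: at line 1 remove [jlvp] add [taro] -> 6 lines: hccum taro zvigo mrux cdpb nubl
Hunk 2: at line 1 remove [zvigo,mrux] add [bawxa,boexl,ebv] -> 7 lines: hccum taro bawxa boexl ebv cdpb nubl
Hunk 3: at line 1 remove [bawxa,boexl] add [yeow,ymzln] -> 7 lines: hccum taro yeow ymzln ebv cdpb nubl
Hunk 4: at line 2 remove [ymzln,ebv] add [fawjp] -> 6 lines: hccum taro yeow fawjp cdpb nubl
Final line count: 6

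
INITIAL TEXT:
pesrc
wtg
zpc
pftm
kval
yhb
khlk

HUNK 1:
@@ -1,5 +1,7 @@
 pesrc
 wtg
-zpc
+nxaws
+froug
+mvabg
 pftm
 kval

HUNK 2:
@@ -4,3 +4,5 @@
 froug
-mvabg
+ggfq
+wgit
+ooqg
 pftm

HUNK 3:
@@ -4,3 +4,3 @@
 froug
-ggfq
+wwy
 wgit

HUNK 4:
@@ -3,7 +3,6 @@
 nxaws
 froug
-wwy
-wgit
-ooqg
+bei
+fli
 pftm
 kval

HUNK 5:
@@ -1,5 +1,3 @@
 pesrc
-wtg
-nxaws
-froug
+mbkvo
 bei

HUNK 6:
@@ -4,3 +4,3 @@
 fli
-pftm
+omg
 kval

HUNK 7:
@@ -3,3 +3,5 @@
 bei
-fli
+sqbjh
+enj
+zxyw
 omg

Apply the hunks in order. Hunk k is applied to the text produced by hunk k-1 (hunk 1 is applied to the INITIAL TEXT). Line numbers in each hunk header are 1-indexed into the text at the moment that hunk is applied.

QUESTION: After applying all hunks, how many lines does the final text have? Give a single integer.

Answer: 10

Derivation:
Hunk 1: at line 1 remove [zpc] add [nxaws,froug,mvabg] -> 9 lines: pesrc wtg nxaws froug mvabg pftm kval yhb khlk
Hunk 2: at line 4 remove [mvabg] add [ggfq,wgit,ooqg] -> 11 lines: pesrc wtg nxaws froug ggfq wgit ooqg pftm kval yhb khlk
Hunk 3: at line 4 remove [ggfq] add [wwy] -> 11 lines: pesrc wtg nxaws froug wwy wgit ooqg pftm kval yhb khlk
Hunk 4: at line 3 remove [wwy,wgit,ooqg] add [bei,fli] -> 10 lines: pesrc wtg nxaws froug bei fli pftm kval yhb khlk
Hunk 5: at line 1 remove [wtg,nxaws,froug] add [mbkvo] -> 8 lines: pesrc mbkvo bei fli pftm kval yhb khlk
Hunk 6: at line 4 remove [pftm] add [omg] -> 8 lines: pesrc mbkvo bei fli omg kval yhb khlk
Hunk 7: at line 3 remove [fli] add [sqbjh,enj,zxyw] -> 10 lines: pesrc mbkvo bei sqbjh enj zxyw omg kval yhb khlk
Final line count: 10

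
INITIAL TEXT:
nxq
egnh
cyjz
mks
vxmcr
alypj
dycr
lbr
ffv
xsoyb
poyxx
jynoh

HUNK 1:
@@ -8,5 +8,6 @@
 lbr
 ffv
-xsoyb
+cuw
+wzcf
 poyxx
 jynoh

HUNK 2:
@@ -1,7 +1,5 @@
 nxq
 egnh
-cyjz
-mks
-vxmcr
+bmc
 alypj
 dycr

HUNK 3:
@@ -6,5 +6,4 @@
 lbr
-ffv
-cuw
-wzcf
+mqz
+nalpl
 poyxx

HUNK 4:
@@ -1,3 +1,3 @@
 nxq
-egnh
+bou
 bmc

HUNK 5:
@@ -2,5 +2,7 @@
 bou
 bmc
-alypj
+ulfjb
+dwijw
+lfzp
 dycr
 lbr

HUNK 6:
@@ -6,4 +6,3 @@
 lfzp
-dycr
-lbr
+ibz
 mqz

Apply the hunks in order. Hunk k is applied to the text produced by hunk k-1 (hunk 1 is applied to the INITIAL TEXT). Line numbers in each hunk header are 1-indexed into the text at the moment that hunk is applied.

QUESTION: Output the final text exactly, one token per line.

Answer: nxq
bou
bmc
ulfjb
dwijw
lfzp
ibz
mqz
nalpl
poyxx
jynoh

Derivation:
Hunk 1: at line 8 remove [xsoyb] add [cuw,wzcf] -> 13 lines: nxq egnh cyjz mks vxmcr alypj dycr lbr ffv cuw wzcf poyxx jynoh
Hunk 2: at line 1 remove [cyjz,mks,vxmcr] add [bmc] -> 11 lines: nxq egnh bmc alypj dycr lbr ffv cuw wzcf poyxx jynoh
Hunk 3: at line 6 remove [ffv,cuw,wzcf] add [mqz,nalpl] -> 10 lines: nxq egnh bmc alypj dycr lbr mqz nalpl poyxx jynoh
Hunk 4: at line 1 remove [egnh] add [bou] -> 10 lines: nxq bou bmc alypj dycr lbr mqz nalpl poyxx jynoh
Hunk 5: at line 2 remove [alypj] add [ulfjb,dwijw,lfzp] -> 12 lines: nxq bou bmc ulfjb dwijw lfzp dycr lbr mqz nalpl poyxx jynoh
Hunk 6: at line 6 remove [dycr,lbr] add [ibz] -> 11 lines: nxq bou bmc ulfjb dwijw lfzp ibz mqz nalpl poyxx jynoh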